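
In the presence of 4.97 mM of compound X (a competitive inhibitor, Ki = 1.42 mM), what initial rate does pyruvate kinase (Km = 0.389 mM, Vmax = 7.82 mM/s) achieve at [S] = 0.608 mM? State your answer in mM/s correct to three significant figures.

2.02 mM/s

α = 1 + [I]/Ki = 1 + 4.97/1.42 = 4.500.
For a competitive inhibitor, Vmax is unchanged and the apparent Km becomes α·Km: Km,app = 1.75 mM, Vmax,app = 7.82 mM/s.
v = Vmax,app·[S]/(Km,app + [S]) = 7.82 × 0.608/(1.75 + 0.608) = 2.02 mM/s.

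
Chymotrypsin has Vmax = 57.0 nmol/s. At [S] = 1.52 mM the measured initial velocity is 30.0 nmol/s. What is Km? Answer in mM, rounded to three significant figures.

v/Vmax = 30.0/57.0 = 0.5263 = [S]/(Km+[S]).
So Km + [S] = [S]/0.5263 = 2.888 mM, giving Km = 2.888 − 1.52 = 1.37 mM.

1.37 mM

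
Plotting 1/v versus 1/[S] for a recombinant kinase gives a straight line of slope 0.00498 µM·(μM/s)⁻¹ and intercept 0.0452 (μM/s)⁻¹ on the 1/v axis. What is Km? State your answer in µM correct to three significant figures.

0.110 µM

y-intercept = 1/Vmax ⇒ Vmax = 22.1 μM/s; slope = Km/Vmax ⇒ Km = slope × Vmax.
Km = 0.00498 × 22.1 = 0.110 µM.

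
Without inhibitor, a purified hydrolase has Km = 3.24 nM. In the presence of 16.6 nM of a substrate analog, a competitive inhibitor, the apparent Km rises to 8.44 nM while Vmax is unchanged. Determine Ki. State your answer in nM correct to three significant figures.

Competitive: Km,app = α·Km with α = 1 + [I]/Ki.
α = Km,app/Km = 8.44/3.24 = 2.605.
Ki = [I]/(α − 1) = 16.6/1.605 = 10.3 nM.

10.3 nM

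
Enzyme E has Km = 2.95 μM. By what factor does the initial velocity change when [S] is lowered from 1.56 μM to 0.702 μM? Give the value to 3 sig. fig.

Since Vmax cancels, v₂/v₁ = [S]₂(Km+[S]₁) / [S]₁(Km+[S]₂).
= 0.702×(2.95+1.56) / (1.56×(2.95+0.702)) = 3.166/5.697 = 0.556.

0.556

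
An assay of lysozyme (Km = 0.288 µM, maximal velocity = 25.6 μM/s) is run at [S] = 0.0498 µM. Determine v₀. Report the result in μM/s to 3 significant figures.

[S]/(Km+[S]) = 0.0498/0.3378 = 0.1474, the fractional saturation.
v = 0.1474 × Vmax = 0.1474 × 25.6 = 3.77 μM/s.

3.77 μM/s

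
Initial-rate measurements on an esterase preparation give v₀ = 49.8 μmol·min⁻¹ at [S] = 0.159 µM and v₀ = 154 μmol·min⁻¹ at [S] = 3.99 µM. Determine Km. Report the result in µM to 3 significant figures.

0.379 µM

In reciprocal form, 1/v = (Km/Vmax)·(1/[S]) + 1/Vmax. The two points give (1/[S], 1/v) = (6.289, 0.02008) and (0.2506, 0.006494).
Slope = (0.02008 − 0.006494)/(6.289 − 0.2506) = 0.002250; intercept = 0.02008 − 0.002250×6.289 = 0.005930.
Vmax = 1/intercept = 169 μmol·min⁻¹; Km = slope × Vmax = 0.002250 × 169 = 0.379 µM.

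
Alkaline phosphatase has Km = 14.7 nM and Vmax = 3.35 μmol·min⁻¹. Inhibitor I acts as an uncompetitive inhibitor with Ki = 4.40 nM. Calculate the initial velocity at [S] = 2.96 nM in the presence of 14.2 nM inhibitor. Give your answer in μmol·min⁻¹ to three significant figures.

0.364 μmol·min⁻¹

α = 1 + [I]/Ki = 1 + 14.2/4.40 = 4.227.
For an uncompetitive inhibitor, both parameters are divided by α, giving Vmax/α and Km/α: Km,app = 3.48 nM, Vmax,app = 0.792 μmol·min⁻¹.
v = Vmax,app·[S]/(Km,app + [S]) = 0.792 × 2.96/(3.48 + 2.96) = 0.364 μmol·min⁻¹.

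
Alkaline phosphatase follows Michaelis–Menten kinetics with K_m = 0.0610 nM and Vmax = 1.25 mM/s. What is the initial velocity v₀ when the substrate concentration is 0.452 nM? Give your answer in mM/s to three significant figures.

1.10 mM/s

[S]/(Km+[S]) = 0.452/0.5130 = 0.8811, the fractional saturation.
v = 0.8811 × Vmax = 0.8811 × 1.25 = 1.10 mM/s.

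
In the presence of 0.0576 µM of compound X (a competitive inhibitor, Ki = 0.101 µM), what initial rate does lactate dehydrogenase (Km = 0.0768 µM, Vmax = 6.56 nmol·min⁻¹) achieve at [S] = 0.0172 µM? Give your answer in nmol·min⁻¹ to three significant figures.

0.819 nmol·min⁻¹

With α = 1 + [I]/Ki = 1 + 0.0576/0.101 = 1.570, the competitive rate law is v = Vmax[S] / (αKm + [S]).
v = 6.56×0.0172 / (1.570×0.0768 + 0.0172) = 0.1128/0.1378 = 0.819 nmol·min⁻¹.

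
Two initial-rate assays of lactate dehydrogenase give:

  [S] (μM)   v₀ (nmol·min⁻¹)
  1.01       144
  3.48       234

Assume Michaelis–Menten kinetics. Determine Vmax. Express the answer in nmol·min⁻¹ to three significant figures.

314 nmol·min⁻¹

From v = Vmax[S]/(Km+[S]), each point gives Vmax = v(Km+[S])/[S].
Equating: 144(Km+1.01)/1.01 = 234(Km+3.48)/3.48.
142.6·Km + 144 = 67.24·Km + 234, so (142.6 − 67.24)·Km = 234 − 144.
Km = 90.00/75.33 = 1.19 μM; then Vmax = 144(1.19+1.01)/1.01 = 314 nmol·min⁻¹.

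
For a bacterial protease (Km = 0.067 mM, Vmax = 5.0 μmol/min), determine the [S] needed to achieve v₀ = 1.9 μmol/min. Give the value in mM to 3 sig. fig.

Rearranging v = Vmax[S]/(Km+[S]) gives [S] = Km·v/(Vmax − v).
[S] = 0.067 × 1.9 / (5.0 − 1.9) = 0.1273/3.100 = 0.0411 mM.

0.0411 mM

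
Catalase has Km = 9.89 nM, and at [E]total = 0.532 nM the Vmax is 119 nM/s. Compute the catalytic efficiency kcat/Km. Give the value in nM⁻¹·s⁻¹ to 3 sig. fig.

kcat = Vmax/[E]total = 119/0.532 = 224 s⁻¹.
kcat/Km = 224/9.89 = 22.6 nM⁻¹·s⁻¹.

22.6 nM⁻¹·s⁻¹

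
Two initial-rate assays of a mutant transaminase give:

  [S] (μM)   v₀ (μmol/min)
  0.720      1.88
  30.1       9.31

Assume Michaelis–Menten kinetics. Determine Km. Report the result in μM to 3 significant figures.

From v = Vmax[S]/(Km+[S]), each point gives Vmax = v(Km+[S])/[S].
Equating: 1.88(Km+0.720)/0.720 = 9.31(Km+30.1)/30.1.
2.611·Km + 1.88 = 0.3093·Km + 9.31, so (2.611 − 0.3093)·Km = 9.31 − 1.88.
Km = 7.430/2.302 = 3.23 μM; then Vmax = 1.88(3.23+0.720)/0.720 = 10.3 μmol/min.

3.23 μM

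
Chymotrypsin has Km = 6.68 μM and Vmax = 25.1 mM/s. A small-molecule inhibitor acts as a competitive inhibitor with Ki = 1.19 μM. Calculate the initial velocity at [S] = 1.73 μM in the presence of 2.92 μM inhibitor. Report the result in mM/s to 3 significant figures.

1.75 mM/s

α = 1 + [I]/Ki = 1 + 2.92/1.19 = 3.454.
For a competitive inhibitor, Vmax is unchanged and the apparent Km becomes α·Km: Km,app = 23.1 μM, Vmax,app = 25.1 mM/s.
v = Vmax,app·[S]/(Km,app + [S]) = 25.1 × 1.73/(23.1 + 1.73) = 1.75 mM/s.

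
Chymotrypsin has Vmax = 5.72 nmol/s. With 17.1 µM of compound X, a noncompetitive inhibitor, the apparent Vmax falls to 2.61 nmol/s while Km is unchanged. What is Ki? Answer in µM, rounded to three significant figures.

Noncompetitive: Vmax,app = Vmax/α with α = 1 + [I]/Ki.
α = Vmax/Vmax,app = 5.72/2.61 = 2.192.
Since α = 1 + [I]/Ki, [I]/Ki = 2.192 − 1 = 1.192 and Ki = 17.1/1.192 = 14.4 µM.

14.4 µM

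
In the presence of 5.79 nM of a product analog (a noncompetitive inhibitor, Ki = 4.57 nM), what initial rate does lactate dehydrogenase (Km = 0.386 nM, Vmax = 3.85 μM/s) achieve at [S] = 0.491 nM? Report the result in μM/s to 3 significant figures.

With α = 1 + [I]/Ki = 1 + 5.79/4.57 = 2.267, the noncompetitive rate law is v = (Vmax/α)·[S] / (Km + [S]).
v = (3.85/2.267)×0.491 / (0.386 + 0.491) = 0.8339/0.8770 = 0.951 μM/s.

0.951 μM/s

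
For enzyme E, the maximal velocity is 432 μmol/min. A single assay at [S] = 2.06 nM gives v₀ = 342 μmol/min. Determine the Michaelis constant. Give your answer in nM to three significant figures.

0.542 nM

v/Vmax = 342/432 = 0.7917 = [S]/(Km+[S]).
So Km + [S] = [S]/0.7917 = 2.602 nM, giving Km = 2.602 − 2.06 = 0.542 nM.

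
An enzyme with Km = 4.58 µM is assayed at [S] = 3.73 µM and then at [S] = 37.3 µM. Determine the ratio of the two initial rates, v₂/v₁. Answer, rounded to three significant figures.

Since Vmax cancels, v₂/v₁ = [S]₂(Km+[S]₁) / [S]₁(Km+[S]₂).
= 37.3×(4.58+3.73) / (3.73×(4.58+37.3)) = 310.0/156.2 = 1.98.

1.98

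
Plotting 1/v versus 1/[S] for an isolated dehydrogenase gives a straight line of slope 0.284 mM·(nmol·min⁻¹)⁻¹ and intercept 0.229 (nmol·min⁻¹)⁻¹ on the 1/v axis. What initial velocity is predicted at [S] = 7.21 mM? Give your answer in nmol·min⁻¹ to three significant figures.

The y-intercept is 1/Vmax, so Vmax = 1/0.229 = 4.37 nmol·min⁻¹.
The slope is Km/Vmax, so Km = 0.284 × 4.37 = 1.24 mM.
Then v = 4.37 × 7.21/(1.24 + 7.21) = 3.73 nmol·min⁻¹.

3.73 nmol·min⁻¹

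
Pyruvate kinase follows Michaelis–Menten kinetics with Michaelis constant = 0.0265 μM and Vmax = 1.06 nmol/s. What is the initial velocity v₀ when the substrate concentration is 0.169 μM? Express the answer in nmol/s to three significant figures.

0.916 nmol/s

[S]/(Km+[S]) = 0.169/0.1955 = 0.8645, the fractional saturation.
v = 0.8645 × Vmax = 0.8645 × 1.06 = 0.916 nmol/s.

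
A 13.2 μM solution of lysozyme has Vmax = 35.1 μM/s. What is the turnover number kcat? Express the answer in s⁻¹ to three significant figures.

kcat = Vmax/[E]total = 35.1 μM/s / 13.2 μM = 2.66 s⁻¹.

2.66 s⁻¹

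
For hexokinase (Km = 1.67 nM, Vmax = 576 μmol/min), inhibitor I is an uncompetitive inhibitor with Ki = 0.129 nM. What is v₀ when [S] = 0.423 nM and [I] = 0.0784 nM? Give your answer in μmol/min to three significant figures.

α = 1 + [I]/Ki = 1 + 0.0784/0.129 = 1.608.
For an uncompetitive inhibitor, both parameters are divided by α, giving Vmax/α and Km/α: Km,app = 1.04 nM, Vmax,app = 358 μmol/min.
v = Vmax,app·[S]/(Km,app + [S]) = 358 × 0.423/(1.04 + 0.423) = 104 μmol/min.

104 μmol/min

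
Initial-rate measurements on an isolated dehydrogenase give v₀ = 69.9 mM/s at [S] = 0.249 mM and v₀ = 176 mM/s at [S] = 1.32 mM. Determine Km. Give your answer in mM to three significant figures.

In reciprocal form, 1/v = (Km/Vmax)·(1/[S]) + 1/Vmax. The two points give (1/[S], 1/v) = (4.016, 0.01431) and (0.7576, 0.005682).
Slope = (0.01431 − 0.005682)/(4.016 − 0.7576) = 0.002647; intercept = 0.01431 − 0.002647×4.016 = 0.003677.
Vmax = 1/intercept = 272 mM/s; Km = slope × Vmax = 0.002647 × 272 = 0.720 mM.

0.720 mM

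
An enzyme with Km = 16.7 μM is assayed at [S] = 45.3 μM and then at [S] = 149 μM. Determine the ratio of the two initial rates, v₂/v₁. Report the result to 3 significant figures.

1.23

Since Vmax cancels, v₂/v₁ = [S]₂(Km+[S]₁) / [S]₁(Km+[S]₂).
= 149×(16.7+45.3) / (45.3×(16.7+149)) = 9238/7506 = 1.23.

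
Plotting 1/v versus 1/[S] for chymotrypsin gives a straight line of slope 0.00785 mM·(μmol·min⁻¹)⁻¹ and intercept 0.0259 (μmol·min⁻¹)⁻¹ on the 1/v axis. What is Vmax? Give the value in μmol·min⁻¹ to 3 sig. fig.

38.6 μmol·min⁻¹

The y-intercept of a Lineweaver–Burk plot equals 1/Vmax, so Vmax = 1/0.0259 = 38.6 μmol·min⁻¹.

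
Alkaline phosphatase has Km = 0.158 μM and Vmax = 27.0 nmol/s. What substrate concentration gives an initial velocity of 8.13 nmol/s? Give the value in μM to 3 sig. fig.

The required fractional saturation is v/Vmax = 8.13/27.0 = 0.3011.
Then [S]/(Km+[S]) = 0.3011 ⇒ [S] = 0.158 × 0.3011/(1 − 0.3011) = 0.0681 μM.

0.0681 μM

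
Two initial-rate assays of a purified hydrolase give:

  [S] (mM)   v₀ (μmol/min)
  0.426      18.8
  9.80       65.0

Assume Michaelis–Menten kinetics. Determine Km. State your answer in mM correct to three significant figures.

1.23 mM

From v = Vmax[S]/(Km+[S]), each point gives Vmax = v(Km+[S])/[S].
Equating: 18.8(Km+0.426)/0.426 = 65.0(Km+9.80)/9.80.
44.13·Km + 18.8 = 6.633·Km + 65.0, so (44.13 − 6.633)·Km = 65.0 − 18.8.
Km = 46.20/37.50 = 1.23 mM; then Vmax = 18.8(1.23+0.426)/0.426 = 73.2 μmol/min.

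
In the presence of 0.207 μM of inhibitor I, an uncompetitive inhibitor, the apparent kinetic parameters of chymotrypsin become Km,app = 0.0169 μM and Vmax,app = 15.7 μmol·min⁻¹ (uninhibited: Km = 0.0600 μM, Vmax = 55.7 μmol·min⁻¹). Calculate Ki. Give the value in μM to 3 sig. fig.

Uncompetitive: Vmax,app = Vmax/α (and Km,app = Km/α) with α = 1 + [I]/Ki.
α = Vmax/Vmax,app = 55.7/15.7 = 3.548.
Ki = [I]/(α − 1) = 0.207/2.548 = 0.0812 μM.

0.0812 μM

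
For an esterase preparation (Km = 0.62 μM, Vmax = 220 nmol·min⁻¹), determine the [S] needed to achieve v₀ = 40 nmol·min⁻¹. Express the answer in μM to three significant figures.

0.138 μM

The required fractional saturation is v/Vmax = 40/220 = 0.1818.
Then [S]/(Km+[S]) = 0.1818 ⇒ [S] = 0.62 × 0.1818/(1 − 0.1818) = 0.138 μM.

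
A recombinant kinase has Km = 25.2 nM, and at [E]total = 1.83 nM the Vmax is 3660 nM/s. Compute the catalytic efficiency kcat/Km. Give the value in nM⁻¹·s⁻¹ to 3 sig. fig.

79.4 nM⁻¹·s⁻¹

kcat = Vmax/[E]total = 3660/1.83 = 2000 s⁻¹.
kcat/Km = 2000/25.2 = 79.4 nM⁻¹·s⁻¹.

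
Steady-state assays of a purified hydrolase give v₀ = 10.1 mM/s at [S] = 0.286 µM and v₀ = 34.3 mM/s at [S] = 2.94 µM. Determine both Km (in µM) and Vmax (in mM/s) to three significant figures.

From v = Vmax[S]/(Km+[S]), each point gives Vmax = v(Km+[S])/[S].
Equating: 10.1(Km+0.286)/0.286 = 34.3(Km+2.94)/2.94.
35.31·Km + 10.1 = 11.67·Km + 34.3, so (35.31 − 11.67)·Km = 34.3 − 10.1.
Km = 24.20/23.65 = 1.02 µM; then Vmax = 10.1(1.02+0.286)/0.286 = 46.2 mM/s.

Km = 1.02 µM; Vmax = 46.2 mM/s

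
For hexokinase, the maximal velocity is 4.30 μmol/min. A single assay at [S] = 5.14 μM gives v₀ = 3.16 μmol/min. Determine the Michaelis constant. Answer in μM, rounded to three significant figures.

1.85 μM

v/Vmax = 3.16/4.30 = 0.7349 = [S]/(Km+[S]).
So Km + [S] = [S]/0.7349 = 6.994 μM, giving Km = 6.994 − 5.14 = 1.85 μM.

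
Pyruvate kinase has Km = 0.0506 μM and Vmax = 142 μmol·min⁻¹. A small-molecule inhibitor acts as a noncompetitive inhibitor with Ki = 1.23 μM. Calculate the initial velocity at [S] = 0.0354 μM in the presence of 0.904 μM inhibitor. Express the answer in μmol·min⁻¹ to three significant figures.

33.7 μmol·min⁻¹

With α = 1 + [I]/Ki = 1 + 0.904/1.23 = 1.735, the noncompetitive rate law is v = (Vmax/α)·[S] / (Km + [S]).
v = (142/1.735)×0.0354 / (0.0506 + 0.0354) = 2.897/0.08600 = 33.7 μmol·min⁻¹.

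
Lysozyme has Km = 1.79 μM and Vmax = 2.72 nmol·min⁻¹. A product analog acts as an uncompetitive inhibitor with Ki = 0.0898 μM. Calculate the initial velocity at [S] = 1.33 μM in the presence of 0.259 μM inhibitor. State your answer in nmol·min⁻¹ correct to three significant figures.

With α = 1 + [I]/Ki = 1 + 0.259/0.0898 = 3.884, the uncompetitive rate law is v = (Vmax/α)·[S] / (Km/α + [S]).
v = (2.72/3.884)×1.33 / (1.79/3.884 + 1.33) = 0.9314/1.791 = 0.520 nmol·min⁻¹.

0.520 nmol·min⁻¹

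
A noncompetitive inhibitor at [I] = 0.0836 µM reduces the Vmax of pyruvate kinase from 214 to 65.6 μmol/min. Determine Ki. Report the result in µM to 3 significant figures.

0.0370 µM

Noncompetitive: Vmax,app = Vmax/α with α = 1 + [I]/Ki.
α = Vmax/Vmax,app = 214/65.6 = 3.262.
Since α = 1 + [I]/Ki, [I]/Ki = 3.262 − 1 = 2.262 and Ki = 0.0836/2.262 = 0.0370 µM.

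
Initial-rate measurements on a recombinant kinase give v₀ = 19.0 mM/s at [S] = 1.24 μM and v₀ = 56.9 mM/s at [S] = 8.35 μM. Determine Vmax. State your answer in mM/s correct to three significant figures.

In reciprocal form, 1/v = (Km/Vmax)·(1/[S]) + 1/Vmax. The two points give (1/[S], 1/v) = (0.8065, 0.05263) and (0.1198, 0.01757).
Slope = (0.05263 − 0.01757)/(0.8065 − 0.1198) = 0.05105; intercept = 0.05263 − 0.05105×0.8065 = 0.01146.
Vmax = 1/intercept = 87.3 mM/s; Km = slope × Vmax = 0.05105 × 87.3 = 4.45 μM.

87.3 mM/s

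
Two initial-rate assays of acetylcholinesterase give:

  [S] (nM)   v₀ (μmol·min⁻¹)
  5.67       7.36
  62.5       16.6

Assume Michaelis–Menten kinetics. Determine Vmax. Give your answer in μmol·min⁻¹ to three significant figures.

From v = Vmax[S]/(Km+[S]), each point gives Vmax = v(Km+[S])/[S].
Equating: 7.36(Km+5.67)/5.67 = 16.6(Km+62.5)/62.5.
1.298·Km + 7.36 = 0.2656·Km + 16.6, so (1.298 − 0.2656)·Km = 16.6 − 7.36.
Km = 9.240/1.032 = 8.95 nM; then Vmax = 7.36(8.95+5.67)/5.67 = 19.0 μmol·min⁻¹.

19.0 μmol·min⁻¹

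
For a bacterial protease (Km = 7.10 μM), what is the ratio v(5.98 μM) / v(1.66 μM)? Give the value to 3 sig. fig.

The fractional saturations are [S]/(Km+[S]) = 1.66/8.760 = 0.1895 and 5.98/13.08 = 0.4572.
v₂/v₁ is just their ratio: 0.4572/0.1895 = 2.41.

2.41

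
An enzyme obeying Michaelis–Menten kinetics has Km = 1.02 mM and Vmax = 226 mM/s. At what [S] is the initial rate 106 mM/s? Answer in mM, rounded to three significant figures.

0.901 mM

Rearranging v = Vmax[S]/(Km+[S]) gives [S] = Km·v/(Vmax − v).
[S] = 1.02 × 106 / (226 − 106) = 108.1/120.0 = 0.901 mM.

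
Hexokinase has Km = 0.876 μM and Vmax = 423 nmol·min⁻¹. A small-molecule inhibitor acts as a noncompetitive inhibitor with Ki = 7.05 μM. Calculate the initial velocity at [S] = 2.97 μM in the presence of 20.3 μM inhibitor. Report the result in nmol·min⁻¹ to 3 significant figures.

α = 1 + [I]/Ki = 1 + 20.3/7.05 = 3.879.
For a noncompetitive inhibitor, Vmax is reduced to Vmax/α while Km is unchanged: Km,app = 0.876 μM, Vmax,app = 109 nmol·min⁻¹.
v = Vmax,app·[S]/(Km,app + [S]) = 109 × 2.97/(0.876 + 2.97) = 84.2 nmol·min⁻¹.

84.2 nmol·min⁻¹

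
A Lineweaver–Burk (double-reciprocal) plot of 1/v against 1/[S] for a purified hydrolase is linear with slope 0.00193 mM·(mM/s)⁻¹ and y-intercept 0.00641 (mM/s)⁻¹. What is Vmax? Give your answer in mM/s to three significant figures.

156 mM/s

The y-intercept of a Lineweaver–Burk plot equals 1/Vmax, so Vmax = 1/0.00641 = 156 mM/s.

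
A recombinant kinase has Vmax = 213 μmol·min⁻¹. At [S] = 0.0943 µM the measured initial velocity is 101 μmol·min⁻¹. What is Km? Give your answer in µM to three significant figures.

From v = Vmax[S]/(Km+[S]), Km = [S](Vmax − v)/v.
Km = 0.0943 × (213 − 101) / 101 = 10.56/101 = 0.105 µM.

0.105 µM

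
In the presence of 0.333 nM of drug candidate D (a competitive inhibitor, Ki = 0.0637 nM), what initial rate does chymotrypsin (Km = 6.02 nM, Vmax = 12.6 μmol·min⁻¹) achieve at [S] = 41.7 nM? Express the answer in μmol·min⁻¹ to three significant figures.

6.63 μmol·min⁻¹

With α = 1 + [I]/Ki = 1 + 0.333/0.0637 = 6.228, the competitive rate law is v = Vmax[S] / (αKm + [S]).
v = 12.6×41.7 / (6.228×6.02 + 41.7) = 525.4/79.19 = 6.63 μmol·min⁻¹.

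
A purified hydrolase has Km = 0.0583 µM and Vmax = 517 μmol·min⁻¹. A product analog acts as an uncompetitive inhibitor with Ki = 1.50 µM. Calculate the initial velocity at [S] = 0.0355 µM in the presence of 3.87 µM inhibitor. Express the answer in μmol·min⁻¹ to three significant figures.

99.0 μmol·min⁻¹

With α = 1 + [I]/Ki = 1 + 3.87/1.50 = 3.580, the uncompetitive rate law is v = (Vmax/α)·[S] / (Km/α + [S]).
v = (517/3.580)×0.0355 / (0.0583/3.580 + 0.0355) = 5.127/0.05178 = 99.0 μmol·min⁻¹.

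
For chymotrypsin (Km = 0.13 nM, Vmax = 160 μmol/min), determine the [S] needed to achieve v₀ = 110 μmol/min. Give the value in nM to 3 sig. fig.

0.286 nM

Rearranging v = Vmax[S]/(Km+[S]) gives [S] = Km·v/(Vmax − v).
[S] = 0.13 × 110 / (160 − 110) = 14.30/50.00 = 0.286 nM.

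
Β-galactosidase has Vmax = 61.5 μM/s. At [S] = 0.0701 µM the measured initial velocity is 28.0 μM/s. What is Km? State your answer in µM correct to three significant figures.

From v = Vmax[S]/(Km+[S]), Km = [S](Vmax − v)/v.
Km = 0.0701 × (61.5 − 28.0) / 28.0 = 2.348/28.0 = 0.0839 µM.

0.0839 µM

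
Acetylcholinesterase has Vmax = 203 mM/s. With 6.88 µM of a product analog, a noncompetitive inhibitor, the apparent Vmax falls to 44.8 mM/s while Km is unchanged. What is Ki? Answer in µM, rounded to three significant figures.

Noncompetitive: Vmax,app = Vmax/α with α = 1 + [I]/Ki.
α = Vmax/Vmax,app = 203/44.8 = 4.531.
Since α = 1 + [I]/Ki, [I]/Ki = 4.531 − 1 = 3.531 and Ki = 6.88/3.531 = 1.95 µM.

1.95 µM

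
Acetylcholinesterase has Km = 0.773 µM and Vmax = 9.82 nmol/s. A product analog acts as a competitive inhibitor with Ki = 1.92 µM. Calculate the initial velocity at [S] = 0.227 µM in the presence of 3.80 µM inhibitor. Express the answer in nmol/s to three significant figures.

α = 1 + [I]/Ki = 1 + 3.80/1.92 = 2.979.
For a competitive inhibitor, Vmax is unchanged and the apparent Km becomes α·Km: Km,app = 2.30 µM, Vmax,app = 9.82 nmol/s.
v = Vmax,app·[S]/(Km,app + [S]) = 9.82 × 0.227/(2.30 + 0.227) = 0.881 nmol/s.

0.881 nmol/s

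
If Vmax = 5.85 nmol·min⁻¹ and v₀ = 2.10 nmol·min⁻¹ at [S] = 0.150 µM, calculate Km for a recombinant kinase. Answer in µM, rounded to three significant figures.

0.268 µM

v/Vmax = 2.10/5.85 = 0.3590 = [S]/(Km+[S]).
So Km + [S] = [S]/0.3590 = 0.4179 µM, giving Km = 0.4179 − 0.150 = 0.268 µM.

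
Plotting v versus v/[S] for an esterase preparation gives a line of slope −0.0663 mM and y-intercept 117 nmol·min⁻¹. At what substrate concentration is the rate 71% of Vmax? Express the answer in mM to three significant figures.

The Eadie–Hofstee slope gives Km = 0.0663 mM (slope = −Km).
v/Vmax = [S]/(Km+[S]) = 0.71 ⇒ [S] = Km·0.71/(1−0.71) = 0.0663 × 2.448 = 0.162 mM.

0.162 mM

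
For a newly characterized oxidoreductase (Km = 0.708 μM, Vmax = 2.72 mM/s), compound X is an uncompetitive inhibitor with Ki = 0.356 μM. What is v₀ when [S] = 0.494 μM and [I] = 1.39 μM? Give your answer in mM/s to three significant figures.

α = 1 + [I]/Ki = 1 + 1.39/0.356 = 4.904.
For an uncompetitive inhibitor, both parameters are divided by α, giving Vmax/α and Km/α: Km,app = 0.144 μM, Vmax,app = 0.555 mM/s.
v = Vmax,app·[S]/(Km,app + [S]) = 0.555 × 0.494/(0.144 + 0.494) = 0.429 mM/s.

0.429 mM/s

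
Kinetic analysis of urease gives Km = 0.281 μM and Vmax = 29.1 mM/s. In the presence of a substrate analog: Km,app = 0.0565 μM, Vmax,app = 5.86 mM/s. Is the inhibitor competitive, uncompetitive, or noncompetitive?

Both Km and Vmax decrease by the same factor (~4.97-fold) — characteristic of uncompetitive inhibition.

uncompetitive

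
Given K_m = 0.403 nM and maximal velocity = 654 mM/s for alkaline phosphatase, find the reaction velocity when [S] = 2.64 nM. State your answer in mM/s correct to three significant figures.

v = Vmax·[S]/(Km + [S]) = 654 × 2.64 / (0.403 + 2.64)
  = 1727 / 3.043 = 567 mM/s.

567 mM/s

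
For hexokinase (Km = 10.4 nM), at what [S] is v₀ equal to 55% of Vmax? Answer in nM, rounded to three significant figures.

v/Vmax = [S]/(Km+[S]) = 0.55, so [S] = Km·0.55/(1 − 0.55) = 10.4 × 1.222.
[S] = 12.7 nM.

12.7 nM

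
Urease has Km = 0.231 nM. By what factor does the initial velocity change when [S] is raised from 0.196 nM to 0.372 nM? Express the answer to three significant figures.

The fractional saturations are [S]/(Km+[S]) = 0.196/0.4270 = 0.4590 and 0.372/0.6030 = 0.6169.
v₂/v₁ is just their ratio: 0.6169/0.4590 = 1.34.

1.34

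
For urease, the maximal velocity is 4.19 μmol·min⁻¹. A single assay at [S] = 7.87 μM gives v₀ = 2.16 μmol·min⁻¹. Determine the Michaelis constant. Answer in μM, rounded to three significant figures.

v/Vmax = 2.16/4.19 = 0.5155 = [S]/(Km+[S]).
So Km + [S] = [S]/0.5155 = 15.27 μM, giving Km = 15.27 − 7.87 = 7.40 μM.

7.40 μM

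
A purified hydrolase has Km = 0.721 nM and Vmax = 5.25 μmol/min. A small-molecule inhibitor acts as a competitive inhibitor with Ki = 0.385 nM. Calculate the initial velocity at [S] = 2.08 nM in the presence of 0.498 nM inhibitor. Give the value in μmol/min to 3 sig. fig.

2.92 μmol/min

With α = 1 + [I]/Ki = 1 + 0.498/0.385 = 2.294, the competitive rate law is v = Vmax[S] / (αKm + [S]).
v = 5.25×2.08 / (2.294×0.721 + 2.08) = 10.92/3.734 = 2.92 μmol/min.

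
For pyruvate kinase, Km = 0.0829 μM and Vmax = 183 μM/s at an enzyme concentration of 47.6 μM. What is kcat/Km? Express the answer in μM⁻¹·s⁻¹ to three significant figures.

46.4 μM⁻¹·s⁻¹

kcat = Vmax/[E]total = 183/47.6 = 3.84 s⁻¹.
kcat/Km = 3.84/0.0829 = 46.4 μM⁻¹·s⁻¹.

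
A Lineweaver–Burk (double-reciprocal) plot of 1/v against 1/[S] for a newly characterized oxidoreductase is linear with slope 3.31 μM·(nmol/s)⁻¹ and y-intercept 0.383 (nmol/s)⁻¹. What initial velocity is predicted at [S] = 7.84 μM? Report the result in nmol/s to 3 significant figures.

1.24 nmol/s

The y-intercept is 1/Vmax, so Vmax = 1/0.383 = 2.61 nmol/s.
The slope is Km/Vmax, so Km = 3.31 × 2.61 = 8.64 μM.
Then v = 2.61 × 7.84/(8.64 + 7.84) = 1.24 nmol/s.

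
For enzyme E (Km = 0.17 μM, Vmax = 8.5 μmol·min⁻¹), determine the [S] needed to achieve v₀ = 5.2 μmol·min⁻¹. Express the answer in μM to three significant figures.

0.268 μM

The required fractional saturation is v/Vmax = 5.2/8.5 = 0.6118.
Then [S]/(Km+[S]) = 0.6118 ⇒ [S] = 0.17 × 0.6118/(1 − 0.6118) = 0.268 μM.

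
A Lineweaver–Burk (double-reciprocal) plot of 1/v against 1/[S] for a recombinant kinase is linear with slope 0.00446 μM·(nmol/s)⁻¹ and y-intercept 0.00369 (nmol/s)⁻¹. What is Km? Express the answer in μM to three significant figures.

y-intercept = 1/Vmax ⇒ Vmax = 271 nmol/s; slope = Km/Vmax ⇒ Km = slope × Vmax.
Km = 0.00446 × 271 = 1.21 μM.

1.21 μM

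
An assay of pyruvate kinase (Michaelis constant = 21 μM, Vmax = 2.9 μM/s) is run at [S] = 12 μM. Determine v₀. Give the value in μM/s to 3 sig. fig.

1.05 μM/s

v = Vmax·[S]/(Km + [S]) = 2.9 × 12 / (21 + 12)
  = 34.80 / 33.00 = 1.05 μM/s.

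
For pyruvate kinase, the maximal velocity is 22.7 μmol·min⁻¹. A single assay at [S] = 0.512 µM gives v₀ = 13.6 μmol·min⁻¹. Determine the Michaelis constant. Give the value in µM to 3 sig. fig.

0.343 µM

v/Vmax = 13.6/22.7 = 0.5991 = [S]/(Km+[S]).
So Km + [S] = [S]/0.5991 = 0.8546 µM, giving Km = 0.8546 − 0.512 = 0.343 µM.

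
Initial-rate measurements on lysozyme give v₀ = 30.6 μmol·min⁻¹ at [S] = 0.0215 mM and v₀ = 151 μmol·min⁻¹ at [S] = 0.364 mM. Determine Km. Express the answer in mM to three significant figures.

In reciprocal form, 1/v = (Km/Vmax)·(1/[S]) + 1/Vmax. The two points give (1/[S], 1/v) = (46.51, 0.03268) and (2.747, 0.006623).
Slope = (0.03268 − 0.006623)/(46.51 − 2.747) = 0.0005954; intercept = 0.03268 − 0.0005954×46.51 = 0.004987.
Vmax = 1/intercept = 201 μmol·min⁻¹; Km = slope × Vmax = 0.0005954 × 201 = 0.119 mM.

0.119 mM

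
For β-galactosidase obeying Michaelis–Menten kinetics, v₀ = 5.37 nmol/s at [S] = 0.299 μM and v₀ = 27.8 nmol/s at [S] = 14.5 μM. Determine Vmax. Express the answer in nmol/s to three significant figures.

In reciprocal form, 1/v = (Km/Vmax)·(1/[S]) + 1/Vmax. The two points give (1/[S], 1/v) = (3.344, 0.1862) and (0.06897, 0.03597).
Slope = (0.1862 − 0.03597)/(3.344 − 0.06897) = 0.04587; intercept = 0.1862 − 0.04587×3.344 = 0.03281.
Vmax = 1/intercept = 30.5 nmol/s; Km = slope × Vmax = 0.04587 × 30.5 = 1.40 μM.

30.5 nmol/s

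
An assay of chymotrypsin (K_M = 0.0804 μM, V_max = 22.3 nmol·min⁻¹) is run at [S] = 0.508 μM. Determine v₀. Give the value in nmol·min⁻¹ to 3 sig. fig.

19.3 nmol·min⁻¹

[S]/(Km+[S]) = 0.508/0.5884 = 0.8634, the fractional saturation.
v = 0.8634 × Vmax = 0.8634 × 22.3 = 19.3 nmol·min⁻¹.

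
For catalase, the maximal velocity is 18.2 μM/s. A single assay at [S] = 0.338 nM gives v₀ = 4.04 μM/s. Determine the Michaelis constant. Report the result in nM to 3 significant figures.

1.18 nM

v/Vmax = 4.04/18.2 = 0.2220 = [S]/(Km+[S]).
So Km + [S] = [S]/0.2220 = 1.523 nM, giving Km = 1.523 − 0.338 = 1.18 nM.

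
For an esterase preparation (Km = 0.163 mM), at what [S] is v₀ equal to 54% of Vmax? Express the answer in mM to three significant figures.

v/Vmax = [S]/(Km+[S]) = 0.54, so [S] = Km·0.54/(1 − 0.54) = 0.163 × 1.174.
[S] = 0.191 mM.

0.191 mM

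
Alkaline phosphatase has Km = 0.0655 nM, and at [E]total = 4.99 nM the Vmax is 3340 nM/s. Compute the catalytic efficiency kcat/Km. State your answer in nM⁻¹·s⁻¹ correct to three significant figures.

10200 nM⁻¹·s⁻¹

kcat = Vmax/[E]total = 3340/4.99 = 669 s⁻¹.
kcat/Km = 669/0.0655 = 10200 nM⁻¹·s⁻¹.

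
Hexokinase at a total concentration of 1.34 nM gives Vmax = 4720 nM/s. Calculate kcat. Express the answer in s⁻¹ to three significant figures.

3520 s⁻¹

kcat = Vmax/[E]total = 4720 nM/s / 1.34 nM = 3520 s⁻¹.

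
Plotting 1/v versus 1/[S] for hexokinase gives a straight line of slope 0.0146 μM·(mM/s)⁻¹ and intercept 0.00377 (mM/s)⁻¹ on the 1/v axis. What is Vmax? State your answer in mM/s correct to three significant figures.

265 mM/s

The y-intercept of a Lineweaver–Burk plot equals 1/Vmax, so Vmax = 1/0.00377 = 265 mM/s.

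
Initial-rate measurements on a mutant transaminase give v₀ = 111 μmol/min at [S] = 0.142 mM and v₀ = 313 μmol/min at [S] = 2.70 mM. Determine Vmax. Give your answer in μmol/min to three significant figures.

In reciprocal form, 1/v = (Km/Vmax)·(1/[S]) + 1/Vmax. The two points give (1/[S], 1/v) = (7.042, 0.009009) and (0.3704, 0.003195).
Slope = (0.009009 − 0.003195)/(7.042 − 0.3704) = 0.0008714; intercept = 0.009009 − 0.0008714×7.042 = 0.002872.
Vmax = 1/intercept = 348 μmol/min; Km = slope × Vmax = 0.0008714 × 348 = 0.303 mM.

348 μmol/min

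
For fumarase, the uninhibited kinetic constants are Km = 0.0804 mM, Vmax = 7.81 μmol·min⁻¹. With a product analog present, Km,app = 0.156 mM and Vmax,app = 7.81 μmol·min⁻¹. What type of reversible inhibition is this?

competitive

Km increases (0.0804 → 0.156 mM) while Vmax is unchanged — the hallmark of competitive inhibition.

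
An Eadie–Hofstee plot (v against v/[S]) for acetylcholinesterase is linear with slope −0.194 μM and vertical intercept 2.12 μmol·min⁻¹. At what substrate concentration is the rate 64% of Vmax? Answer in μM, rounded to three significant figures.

0.345 μM

The Eadie–Hofstee slope gives Km = 0.194 μM (slope = −Km).
v/Vmax = [S]/(Km+[S]) = 0.64 ⇒ [S] = Km·0.64/(1−0.64) = 0.194 × 1.778 = 0.345 μM.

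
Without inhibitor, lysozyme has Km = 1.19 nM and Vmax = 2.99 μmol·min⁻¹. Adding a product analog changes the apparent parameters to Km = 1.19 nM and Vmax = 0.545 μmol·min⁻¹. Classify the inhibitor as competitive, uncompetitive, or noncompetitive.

noncompetitive

Vmax decreases (2.99 → 0.545 μmol·min⁻¹) while Km is unchanged — pure noncompetitive inhibition.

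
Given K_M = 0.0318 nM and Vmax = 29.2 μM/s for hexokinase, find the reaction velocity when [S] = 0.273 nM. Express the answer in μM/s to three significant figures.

26.2 μM/s

[S]/(Km+[S]) = 0.273/0.3048 = 0.8957, the fractional saturation.
v = 0.8957 × Vmax = 0.8957 × 29.2 = 26.2 μM/s.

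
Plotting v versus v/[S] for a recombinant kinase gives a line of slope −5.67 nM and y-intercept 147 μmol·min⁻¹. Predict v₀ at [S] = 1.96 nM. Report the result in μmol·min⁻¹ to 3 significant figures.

In the Eadie–Hofstee form v = Vmax − Km·(v/[S]), the slope is −Km and the intercept is Vmax, so Km = 5.67 nM and Vmax = 147 μmol·min⁻¹.
v = 147 × 1.96/(5.67 + 1.96) = 37.8 μmol·min⁻¹.

37.8 μmol·min⁻¹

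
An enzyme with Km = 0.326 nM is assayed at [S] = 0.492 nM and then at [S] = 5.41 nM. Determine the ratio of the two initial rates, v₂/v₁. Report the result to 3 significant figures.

1.57

Since Vmax cancels, v₂/v₁ = [S]₂(Km+[S]₁) / [S]₁(Km+[S]₂).
= 5.41×(0.326+0.492) / (0.492×(0.326+5.41)) = 4.425/2.822 = 1.57.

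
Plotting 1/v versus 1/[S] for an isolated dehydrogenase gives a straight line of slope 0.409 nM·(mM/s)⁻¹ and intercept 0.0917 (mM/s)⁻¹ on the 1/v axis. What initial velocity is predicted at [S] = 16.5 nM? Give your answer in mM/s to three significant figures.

The y-intercept is 1/Vmax, so Vmax = 1/0.0917 = 10.9 mM/s.
The slope is Km/Vmax, so Km = 0.409 × 10.9 = 4.46 nM.
Then v = 10.9 × 16.5/(4.46 + 16.5) = 8.58 mM/s.

8.58 mM/s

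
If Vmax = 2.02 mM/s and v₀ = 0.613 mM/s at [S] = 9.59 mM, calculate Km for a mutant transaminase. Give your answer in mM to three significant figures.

From v = Vmax[S]/(Km+[S]), Km = [S](Vmax − v)/v.
Km = 9.59 × (2.02 − 0.613) / 0.613 = 13.49/0.613 = 22.0 mM.

22.0 mM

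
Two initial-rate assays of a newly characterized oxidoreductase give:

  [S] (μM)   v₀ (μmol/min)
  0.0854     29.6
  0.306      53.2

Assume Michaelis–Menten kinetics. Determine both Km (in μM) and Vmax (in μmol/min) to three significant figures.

Km = 0.137 μM; Vmax = 77.0 μmol/min

From v = Vmax[S]/(Km+[S]), each point gives Vmax = v(Km+[S])/[S].
Equating: 29.6(Km+0.0854)/0.0854 = 53.2(Km+0.306)/0.306.
346.6·Km + 29.6 = 173.9·Km + 53.2, so (346.6 − 173.9)·Km = 53.2 − 29.6.
Km = 23.60/172.7 = 0.137 μM; then Vmax = 29.6(0.137+0.0854)/0.0854 = 77.0 μmol/min.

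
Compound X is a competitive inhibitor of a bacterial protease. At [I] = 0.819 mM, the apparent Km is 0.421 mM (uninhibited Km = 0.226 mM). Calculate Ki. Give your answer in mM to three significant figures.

Competitive: Km,app = α·Km with α = 1 + [I]/Ki.
α = Km,app/Km = 0.421/0.226 = 1.863.
Ki = [I]/(α − 1) = 0.819/0.8628 = 0.949 mM.

0.949 mM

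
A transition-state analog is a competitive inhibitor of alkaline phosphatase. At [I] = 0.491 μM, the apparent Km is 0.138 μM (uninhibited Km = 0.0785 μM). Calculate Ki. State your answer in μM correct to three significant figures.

0.648 μM

Competitive: Km,app = α·Km with α = 1 + [I]/Ki.
α = Km,app/Km = 0.138/0.0785 = 1.758.
Since α = 1 + [I]/Ki, [I]/Ki = 1.758 − 1 = 0.7580 and Ki = 0.491/0.7580 = 0.648 μM.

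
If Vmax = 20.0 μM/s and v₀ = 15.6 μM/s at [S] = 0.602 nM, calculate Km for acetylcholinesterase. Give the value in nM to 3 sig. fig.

0.170 nM

v/Vmax = 15.6/20.0 = 0.7800 = [S]/(Km+[S]).
So Km + [S] = [S]/0.7800 = 0.7718 nM, giving Km = 0.7718 − 0.602 = 0.170 nM.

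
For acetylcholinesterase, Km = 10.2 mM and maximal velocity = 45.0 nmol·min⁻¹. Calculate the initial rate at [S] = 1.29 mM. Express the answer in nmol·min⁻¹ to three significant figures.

5.05 nmol·min⁻¹

v = Vmax·[S]/(Km + [S]) = 45.0 × 1.29 / (10.2 + 1.29)
  = 58.05 / 11.49 = 5.05 nmol·min⁻¹.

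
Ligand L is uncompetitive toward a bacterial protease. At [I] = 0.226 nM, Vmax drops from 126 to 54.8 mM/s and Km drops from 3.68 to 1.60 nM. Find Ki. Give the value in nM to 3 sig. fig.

Uncompetitive: Vmax,app = Vmax/α (and Km,app = Km/α) with α = 1 + [I]/Ki.
α = Vmax/Vmax,app = 126/54.8 = 2.299.
Ki = [I]/(α − 1) = 0.226/1.299 = 0.174 nM.

0.174 nM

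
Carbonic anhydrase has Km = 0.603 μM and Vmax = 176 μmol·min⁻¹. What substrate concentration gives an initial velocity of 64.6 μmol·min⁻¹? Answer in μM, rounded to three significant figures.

Rearranging v = Vmax[S]/(Km+[S]) gives [S] = Km·v/(Vmax − v).
[S] = 0.603 × 64.6 / (176 − 64.6) = 38.95/111.4 = 0.350 μM.

0.350 μM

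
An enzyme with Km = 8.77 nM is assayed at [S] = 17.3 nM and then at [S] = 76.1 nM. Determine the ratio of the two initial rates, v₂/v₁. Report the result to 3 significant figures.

1.35

Since Vmax cancels, v₂/v₁ = [S]₂(Km+[S]₁) / [S]₁(Km+[S]₂).
= 76.1×(8.77+17.3) / (17.3×(8.77+76.1)) = 1984/1468 = 1.35.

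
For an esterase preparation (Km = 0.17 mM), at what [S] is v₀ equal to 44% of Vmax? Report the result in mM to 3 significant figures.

0.134 mM

v/Vmax = [S]/(Km+[S]) = 0.44, so [S] = Km·0.44/(1 − 0.44) = 0.17 × 0.7857.
[S] = 0.134 mM.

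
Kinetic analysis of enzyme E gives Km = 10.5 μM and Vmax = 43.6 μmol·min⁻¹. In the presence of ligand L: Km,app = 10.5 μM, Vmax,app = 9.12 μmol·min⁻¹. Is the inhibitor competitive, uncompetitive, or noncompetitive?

noncompetitive

Vmax decreases (43.6 → 9.12 μmol·min⁻¹) while Km is unchanged — pure noncompetitive inhibition.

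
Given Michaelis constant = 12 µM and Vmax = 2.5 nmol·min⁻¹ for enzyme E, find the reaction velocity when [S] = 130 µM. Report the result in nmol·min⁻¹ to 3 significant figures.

[S]/(Km+[S]) = 130/142.0 = 0.9155, the fractional saturation.
v = 0.9155 × Vmax = 0.9155 × 2.5 = 2.29 nmol·min⁻¹.

2.29 nmol·min⁻¹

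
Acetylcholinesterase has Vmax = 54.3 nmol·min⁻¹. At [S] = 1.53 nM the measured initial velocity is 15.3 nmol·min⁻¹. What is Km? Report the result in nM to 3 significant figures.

v/Vmax = 15.3/54.3 = 0.2818 = [S]/(Km+[S]).
So Km + [S] = [S]/0.2818 = 5.430 nM, giving Km = 5.430 − 1.53 = 3.90 nM.

3.90 nM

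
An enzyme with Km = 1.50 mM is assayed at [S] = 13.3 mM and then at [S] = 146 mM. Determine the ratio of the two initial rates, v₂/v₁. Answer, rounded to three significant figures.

Since Vmax cancels, v₂/v₁ = [S]₂(Km+[S]₁) / [S]₁(Km+[S]₂).
= 146×(1.50+13.3) / (13.3×(1.50+146)) = 2161/1962 = 1.10.

1.10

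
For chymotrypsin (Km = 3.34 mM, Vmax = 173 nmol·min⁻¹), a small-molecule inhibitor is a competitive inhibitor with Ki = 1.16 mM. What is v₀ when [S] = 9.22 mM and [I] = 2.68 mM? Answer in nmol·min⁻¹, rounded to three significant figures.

78.7 nmol·min⁻¹

With α = 1 + [I]/Ki = 1 + 2.68/1.16 = 3.310, the competitive rate law is v = Vmax[S] / (αKm + [S]).
v = 173×9.22 / (3.310×3.34 + 9.22) = 1595/20.28 = 78.7 nmol·min⁻¹.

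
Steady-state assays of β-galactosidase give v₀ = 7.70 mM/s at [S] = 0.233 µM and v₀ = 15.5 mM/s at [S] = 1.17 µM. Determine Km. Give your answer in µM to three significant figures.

0.394 µM

In reciprocal form, 1/v = (Km/Vmax)·(1/[S]) + 1/Vmax. The two points give (1/[S], 1/v) = (4.292, 0.1299) and (0.8547, 0.06452).
Slope = (0.1299 − 0.06452)/(4.292 − 0.8547) = 0.01901; intercept = 0.1299 − 0.01901×4.292 = 0.04826.
Vmax = 1/intercept = 20.7 mM/s; Km = slope × Vmax = 0.01901 × 20.7 = 0.394 µM.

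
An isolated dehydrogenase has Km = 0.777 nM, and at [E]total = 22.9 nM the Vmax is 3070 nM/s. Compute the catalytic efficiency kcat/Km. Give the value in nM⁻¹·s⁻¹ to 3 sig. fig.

173 nM⁻¹·s⁻¹

kcat = Vmax/[E]total = 3070/22.9 = 134 s⁻¹.
kcat/Km = 134/0.777 = 173 nM⁻¹·s⁻¹.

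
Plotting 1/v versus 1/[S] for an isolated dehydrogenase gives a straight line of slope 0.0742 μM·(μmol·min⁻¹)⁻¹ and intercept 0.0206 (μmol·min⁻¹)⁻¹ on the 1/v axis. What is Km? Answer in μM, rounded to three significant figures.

y-intercept = 1/Vmax ⇒ Vmax = 48.5 μmol·min⁻¹; slope = Km/Vmax ⇒ Km = slope × Vmax.
Km = 0.0742 × 48.5 = 3.60 μM.

3.60 μM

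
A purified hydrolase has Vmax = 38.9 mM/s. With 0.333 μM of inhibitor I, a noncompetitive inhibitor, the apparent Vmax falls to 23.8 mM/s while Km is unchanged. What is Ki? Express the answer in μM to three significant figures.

0.525 μM

Noncompetitive: Vmax,app = Vmax/α with α = 1 + [I]/Ki.
α = Vmax/Vmax,app = 38.9/23.8 = 1.634.
Since α = 1 + [I]/Ki, [I]/Ki = 1.634 − 1 = 0.6345 and Ki = 0.333/0.6345 = 0.525 μM.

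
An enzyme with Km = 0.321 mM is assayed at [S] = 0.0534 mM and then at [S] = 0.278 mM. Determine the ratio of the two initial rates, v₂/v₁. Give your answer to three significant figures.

The fractional saturations are [S]/(Km+[S]) = 0.0534/0.3744 = 0.1426 and 0.278/0.5990 = 0.4641.
v₂/v₁ is just their ratio: 0.4641/0.1426 = 3.25.

3.25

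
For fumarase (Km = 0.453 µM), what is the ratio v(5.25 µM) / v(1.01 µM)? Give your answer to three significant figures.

1.33

The fractional saturations are [S]/(Km+[S]) = 1.01/1.463 = 0.6904 and 5.25/5.703 = 0.9206.
v₂/v₁ is just their ratio: 0.9206/0.6904 = 1.33.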